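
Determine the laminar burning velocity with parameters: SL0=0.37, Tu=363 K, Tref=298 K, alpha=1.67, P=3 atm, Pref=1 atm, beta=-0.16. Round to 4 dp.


SL = SL0 * (Tu/Tref)^alpha * (P/Pref)^beta
T ratio = 363/298 = 1.21812081
(T ratio)^alpha = 1.21812081^1.67 = 1.390282
(P/Pref)^beta = 3^(-0.16) = 0.838804
SL = 0.37 * 1.390282 * 0.838804 = 0.4315 m/s


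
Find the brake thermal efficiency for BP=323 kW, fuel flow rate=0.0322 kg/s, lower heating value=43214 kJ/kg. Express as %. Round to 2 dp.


eta_BTE = (BP / (mf * LHV)) * 100
Denominator = 0.0322 * 43214 = 1391.4908 kW
eta_BTE = (323 / 1391.4908) * 100 = 23.21%


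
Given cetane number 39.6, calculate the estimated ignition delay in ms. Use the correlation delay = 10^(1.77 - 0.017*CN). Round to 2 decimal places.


delay = 10^(1.77 - 0.017*CN)
Exponent = 1.77 - 0.017*39.6 = 1.0968
delay = 10^1.0968 = 12.50 ms


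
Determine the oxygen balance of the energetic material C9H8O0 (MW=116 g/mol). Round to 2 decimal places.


OB = -1600 * (2C + H/2 - O) / MW
Inner = 2*9 + 8/2 - 0 = 22.00
OB = -1600 * 22.00 / 116 = -303.45%


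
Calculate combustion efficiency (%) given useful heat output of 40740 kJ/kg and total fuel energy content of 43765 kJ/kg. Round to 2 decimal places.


Efficiency = (Q_useful / Q_fuel) * 100
Efficiency = (40740 / 43765) * 100
Efficiency = 0.9309 * 100 = 93.09%


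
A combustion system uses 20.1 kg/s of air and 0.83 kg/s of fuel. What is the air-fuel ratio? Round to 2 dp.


AFR = m_air / m_fuel
AFR = 20.1 / 0.83 = 24.22


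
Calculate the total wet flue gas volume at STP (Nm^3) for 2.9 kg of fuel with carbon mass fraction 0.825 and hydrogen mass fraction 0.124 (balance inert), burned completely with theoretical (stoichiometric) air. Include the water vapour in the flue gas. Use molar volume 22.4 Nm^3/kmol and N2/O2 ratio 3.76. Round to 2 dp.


Per kg fuel: CO2 = (C/12 kmol)*22.4 = (0.825/12)*22.4 = 1.54000 Nm^3
Per kg fuel: H2O = (H/2 kmol)*22.4 = (0.124/2)*22.4 = 1.38880 Nm^3
O2 needed per kg fuel = C/12 + H/4 = 0.825/12 + 0.124/4 = 0.09975000 kmol
Per kg fuel: N2 = O2*3.76*22.4 = 0.09975000*3.76*22.4 = 8.40134 Nm^3
Total per kg = 1.54000 + 1.38880 + 8.40134 = 11.33014 Nm^3
Total = 11.33014 * 2.9 = 32.86 Nm^3


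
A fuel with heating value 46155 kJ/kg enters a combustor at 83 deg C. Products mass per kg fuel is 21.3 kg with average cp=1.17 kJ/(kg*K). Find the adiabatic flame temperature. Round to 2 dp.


T_ad = T_in + Hc / (m_p * cp)
Denominator = 21.3 * 1.17 = 24.9210
Temperature rise = 46155 / 24.9210 = 1852.05 K
T_ad = 83 + 1852.05 = 1935.05 deg C


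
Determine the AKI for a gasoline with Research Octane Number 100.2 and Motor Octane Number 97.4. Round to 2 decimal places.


AKI = (RON + MON) / 2
AKI = (100.2 + 97.4) / 2
AKI = 197.6 / 2 = 98.80


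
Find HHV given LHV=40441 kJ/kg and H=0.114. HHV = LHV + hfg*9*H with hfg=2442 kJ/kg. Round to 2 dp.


HHV = LHV + hfg * 9 * H
Water addition = 2442 * 9 * 0.114 = 2505.492 kJ/kg
HHV = 40441 + 2505.492 = 42946.49 kJ/kg


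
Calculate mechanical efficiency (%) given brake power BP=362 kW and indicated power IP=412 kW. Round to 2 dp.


eta_mech = (BP / IP) * 100
Ratio = 362 / 412 = 0.8786
eta_mech = 0.8786 * 100 = 87.86%


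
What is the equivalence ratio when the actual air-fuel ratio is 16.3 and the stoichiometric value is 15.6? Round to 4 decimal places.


phi = AFR_stoich / AFR_actual
phi = 15.6 / 16.3 = 0.9571


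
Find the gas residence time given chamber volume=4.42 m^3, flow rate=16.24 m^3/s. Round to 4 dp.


tau = V / Q_flow
tau = 4.42 / 16.24 = 0.2722 s


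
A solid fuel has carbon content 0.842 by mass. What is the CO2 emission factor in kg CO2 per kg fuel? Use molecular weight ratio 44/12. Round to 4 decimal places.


EF = C_frac * (M_CO2 / M_C)
EF = 0.842 * (44/12)
EF = 0.842 * 3.666667 = 3.0873 kg_CO2/kg_fuel


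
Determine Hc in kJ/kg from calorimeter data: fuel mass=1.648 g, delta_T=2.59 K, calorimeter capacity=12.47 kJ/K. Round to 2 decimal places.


Hc = C_cal * delta_T / m_fuel
Q_released = 12.47 * 2.59 = 32.2973 kJ
m_fuel = 1.648 g = 1.648/1000 kg = 0.001648 kg
Hc = 32.2973 / 0.001648 = 19597.88 kJ/kg


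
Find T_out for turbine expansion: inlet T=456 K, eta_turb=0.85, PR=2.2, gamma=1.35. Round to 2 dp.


T_out = T_in * (1 - eta * (1 - PR^(-(gamma-1)/gamma)))
Exponent = -(1.35-1)/1.35 = -0.25925926
PR^exp = 2.2^(-0.25925926) = 0.81512413
Factor = 1 - 0.85*(1 - 0.81512413) = 0.84285551
T_out = 456 * 0.84285551 = 384.34 K


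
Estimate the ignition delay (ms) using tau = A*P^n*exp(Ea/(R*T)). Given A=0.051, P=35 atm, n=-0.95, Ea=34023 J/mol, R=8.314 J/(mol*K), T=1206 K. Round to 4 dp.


tau = A * P^n * exp(Ea/(R*T))
P^n = 35^(-0.95) = 0.03412993
Ea/(R*T) = 34023/(8.314*1206) = 3.393245
exp(Ea/(R*T)) = 29.762388
tau = 0.051 * 0.03412993 * 29.762388 = 0.0518 ms


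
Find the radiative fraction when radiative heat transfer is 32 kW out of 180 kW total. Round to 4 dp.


f_rad = Q_rad / Q_total
f_rad = 32 / 180 = 0.1778


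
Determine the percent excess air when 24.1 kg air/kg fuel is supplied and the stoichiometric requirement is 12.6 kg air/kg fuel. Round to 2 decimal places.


Excess air = actual - stoichiometric = 24.1 - 12.6 = 11.50 kg/kg fuel
Excess air % = (excess / stoich) * 100 = (11.50 / 12.6) * 100 = 91.27%


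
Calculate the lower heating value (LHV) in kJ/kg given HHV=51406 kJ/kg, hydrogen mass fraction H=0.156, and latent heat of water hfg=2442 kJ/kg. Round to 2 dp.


LHV = HHV - hfg * 9 * H
Water correction = 2442 * 9 * 0.156 = 3428.568 kJ/kg
LHV = 51406 - 3428.568 = 47977.43 kJ/kg


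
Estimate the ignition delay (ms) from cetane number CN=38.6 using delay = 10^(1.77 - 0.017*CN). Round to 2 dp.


delay = 10^(1.77 - 0.017*CN)
Exponent = 1.77 - 0.017*38.6 = 1.1138
delay = 10^1.1138 = 13.00 ms


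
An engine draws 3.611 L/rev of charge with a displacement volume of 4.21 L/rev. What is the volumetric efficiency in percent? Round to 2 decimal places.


eta_v = (V_actual / V_disp) * 100
Ratio = 3.611 / 4.21 = 0.8577
eta_v = 0.8577 * 100 = 85.77%


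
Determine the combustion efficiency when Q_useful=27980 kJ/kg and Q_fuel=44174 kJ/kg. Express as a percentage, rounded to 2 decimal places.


Efficiency = (Q_useful / Q_fuel) * 100
Efficiency = (27980 / 44174) * 100
Efficiency = 0.6334 * 100 = 63.34%


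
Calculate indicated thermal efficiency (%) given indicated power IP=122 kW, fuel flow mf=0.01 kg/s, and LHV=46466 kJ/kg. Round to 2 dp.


eta_ith = (IP / (mf * LHV)) * 100
Denominator = 0.01 * 46466 = 464.6600 kW
eta_ith = (122 / 464.6600) * 100 = 26.26%


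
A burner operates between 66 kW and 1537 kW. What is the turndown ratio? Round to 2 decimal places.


TDR = Q_max / Q_min
TDR = 1537 / 66 = 23.29


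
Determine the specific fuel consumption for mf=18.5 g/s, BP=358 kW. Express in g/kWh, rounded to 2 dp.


SFC = (mf / BP) * 3600
Rate = 18.5 / 358 = 0.051676 g/(s*kW)
SFC = 0.051676 * 3600 = 186.03 g/kWh


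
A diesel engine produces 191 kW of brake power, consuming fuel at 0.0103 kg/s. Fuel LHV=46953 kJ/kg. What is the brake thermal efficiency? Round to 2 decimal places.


eta_BTE = (BP / (mf * LHV)) * 100
Denominator = 0.0103 * 46953 = 483.6159 kW
eta_BTE = (191 / 483.6159) * 100 = 39.49%


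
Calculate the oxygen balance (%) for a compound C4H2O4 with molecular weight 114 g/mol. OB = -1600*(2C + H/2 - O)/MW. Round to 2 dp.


OB = -1600 * (2C + H/2 - O) / MW
Inner = 2*4 + 2/2 - 4 = 5.00
OB = -1600 * 5.00 / 114 = -70.18%


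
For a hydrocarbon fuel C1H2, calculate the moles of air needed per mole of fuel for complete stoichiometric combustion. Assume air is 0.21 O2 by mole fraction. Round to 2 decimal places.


Balanced combustion: C1H2 + 1.5 O2 -> 1 CO2 + 1 H2O
O2 needed = C + H/4 = 1 + 2/4 = 1.50 moles
Air moles = O2 / 0.21 = 1.50 / 0.21 = 7.14 moles air


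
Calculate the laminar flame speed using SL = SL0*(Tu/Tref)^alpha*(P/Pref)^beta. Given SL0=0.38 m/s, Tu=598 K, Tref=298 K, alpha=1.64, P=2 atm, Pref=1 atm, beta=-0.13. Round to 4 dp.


SL = SL0 * (Tu/Tref)^alpha * (P/Pref)^beta
T ratio = 598/298 = 2.00671141
(T ratio)^alpha = 2.00671141^1.64 = 3.133829
(P/Pref)^beta = 2^(-0.13) = 0.913831
SL = 0.38 * 3.133829 * 0.913831 = 1.0882 m/s


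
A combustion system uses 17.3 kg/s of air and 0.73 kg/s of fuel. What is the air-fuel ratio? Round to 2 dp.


AFR = m_air / m_fuel
AFR = 17.3 / 0.73 = 23.70


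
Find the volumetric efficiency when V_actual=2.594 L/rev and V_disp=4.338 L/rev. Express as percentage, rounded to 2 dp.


eta_v = (V_actual / V_disp) * 100
Ratio = 2.594 / 4.338 = 0.5980
eta_v = 0.5980 * 100 = 59.80%


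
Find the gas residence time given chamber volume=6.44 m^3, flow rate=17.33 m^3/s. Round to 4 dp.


tau = V / Q_flow
tau = 6.44 / 17.33 = 0.3716 s


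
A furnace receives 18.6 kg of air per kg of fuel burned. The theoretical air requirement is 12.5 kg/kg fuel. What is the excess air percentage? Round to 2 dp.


Excess air = actual - stoichiometric = 18.6 - 12.5 = 6.10 kg/kg fuel
Excess air % = (excess / stoich) * 100 = (6.10 / 12.5) * 100 = 48.80%


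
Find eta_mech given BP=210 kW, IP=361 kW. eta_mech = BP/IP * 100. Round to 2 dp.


eta_mech = (BP / IP) * 100
Ratio = 210 / 361 = 0.5817
eta_mech = 0.5817 * 100 = 58.17%


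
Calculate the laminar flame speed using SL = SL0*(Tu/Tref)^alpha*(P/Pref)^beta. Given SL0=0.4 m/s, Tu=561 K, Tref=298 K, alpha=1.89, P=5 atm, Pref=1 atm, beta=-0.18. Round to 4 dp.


SL = SL0 * (Tu/Tref)^alpha * (P/Pref)^beta
T ratio = 561/298 = 1.88255034
(T ratio)^alpha = 1.88255034^1.89 = 3.305758
(P/Pref)^beta = 5^(-0.18) = 0.748489
SL = 0.4 * 3.305758 * 0.748489 = 0.9897 m/s


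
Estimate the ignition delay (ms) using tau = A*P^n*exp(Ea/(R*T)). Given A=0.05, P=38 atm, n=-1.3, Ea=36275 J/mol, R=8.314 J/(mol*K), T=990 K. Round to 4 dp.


tau = A * P^n * exp(Ea/(R*T))
P^n = 38^(-1.3) = 0.00883652
Ea/(R*T) = 36275/(8.314*990) = 4.407194
exp(Ea/(R*T)) = 82.038971
tau = 0.05 * 0.00883652 * 82.038971 = 0.0362 ms


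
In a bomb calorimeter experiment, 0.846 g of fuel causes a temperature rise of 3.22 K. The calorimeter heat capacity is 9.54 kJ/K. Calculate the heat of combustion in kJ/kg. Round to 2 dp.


Hc = C_cal * delta_T / m_fuel
Q_released = 9.54 * 3.22 = 30.7188 kJ
m_fuel = 0.846 g = 0.846/1000 kg = 0.000846 kg
Hc = 30.7188 / 0.000846 = 36310.64 kJ/kg


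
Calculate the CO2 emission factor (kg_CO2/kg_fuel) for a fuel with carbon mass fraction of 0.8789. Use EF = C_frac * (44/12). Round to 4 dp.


EF = C_frac * (M_CO2 / M_C)
EF = 0.8789 * (44/12)
EF = 0.8789 * 3.666667 = 3.2226 kg_CO2/kg_fuel


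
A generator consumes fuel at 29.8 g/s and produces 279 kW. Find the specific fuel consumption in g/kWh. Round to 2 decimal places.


SFC = (mf / BP) * 3600
Rate = 29.8 / 279 = 0.106810 g/(s*kW)
SFC = 0.106810 * 3600 = 384.52 g/kWh


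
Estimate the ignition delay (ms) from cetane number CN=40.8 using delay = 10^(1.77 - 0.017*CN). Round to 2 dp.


delay = 10^(1.77 - 0.017*CN)
Exponent = 1.77 - 0.017*40.8 = 1.0764
delay = 10^1.0764 = 11.92 ms


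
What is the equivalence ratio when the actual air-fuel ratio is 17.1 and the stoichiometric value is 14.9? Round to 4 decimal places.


phi = AFR_stoich / AFR_actual
phi = 14.9 / 17.1 = 0.8713


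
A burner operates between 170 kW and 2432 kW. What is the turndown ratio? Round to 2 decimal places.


TDR = Q_max / Q_min
TDR = 2432 / 170 = 14.31


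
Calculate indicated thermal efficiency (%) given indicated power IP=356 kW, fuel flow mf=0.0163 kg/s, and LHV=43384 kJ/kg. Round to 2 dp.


eta_ith = (IP / (mf * LHV)) * 100
Denominator = 0.0163 * 43384 = 707.1592 kW
eta_ith = (356 / 707.1592) * 100 = 50.34%


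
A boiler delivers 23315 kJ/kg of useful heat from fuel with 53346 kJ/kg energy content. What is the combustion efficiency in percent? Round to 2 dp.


Efficiency = (Q_useful / Q_fuel) * 100
Efficiency = (23315 / 53346) * 100
Efficiency = 0.4371 * 100 = 43.71%


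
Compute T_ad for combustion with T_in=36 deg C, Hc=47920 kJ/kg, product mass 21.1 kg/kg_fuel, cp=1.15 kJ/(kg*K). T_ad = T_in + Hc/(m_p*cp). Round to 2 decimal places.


T_ad = T_in + Hc / (m_p * cp)
Denominator = 21.1 * 1.15 = 24.2650
Temperature rise = 47920 / 24.2650 = 1974.86 K
T_ad = 36 + 1974.86 = 2010.86 deg C


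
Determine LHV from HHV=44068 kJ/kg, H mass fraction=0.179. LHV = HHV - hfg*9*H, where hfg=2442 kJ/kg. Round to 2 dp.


LHV = HHV - hfg * 9 * H
Water correction = 2442 * 9 * 0.179 = 3934.062 kJ/kg
LHV = 44068 - 3934.062 = 40133.94 kJ/kg


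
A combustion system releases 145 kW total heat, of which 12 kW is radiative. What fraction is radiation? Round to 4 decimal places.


f_rad = Q_rad / Q_total
f_rad = 12 / 145 = 0.0828


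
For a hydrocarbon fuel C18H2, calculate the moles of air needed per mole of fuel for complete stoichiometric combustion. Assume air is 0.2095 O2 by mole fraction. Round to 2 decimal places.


Balanced combustion: C18H2 + 18.5 O2 -> 18 CO2 + 1 H2O
O2 needed = C + H/4 = 18 + 2/4 = 18.50 moles
Air moles = O2 / 0.2095 = 18.50 / 0.2095 = 88.31 moles air


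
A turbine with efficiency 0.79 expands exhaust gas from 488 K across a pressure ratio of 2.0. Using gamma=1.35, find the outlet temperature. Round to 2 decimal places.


T_out = T_in * (1 - eta * (1 - PR^(-(gamma-1)/gamma)))
Exponent = -(1.35-1)/1.35 = -0.25925926
PR^exp = 2.0^(-0.25925926) = 0.83551680
Factor = 1 - 0.79*(1 - 0.83551680) = 0.87005827
T_out = 488 * 0.87005827 = 424.59 K


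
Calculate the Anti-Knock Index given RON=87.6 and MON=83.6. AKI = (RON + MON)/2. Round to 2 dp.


AKI = (RON + MON) / 2
AKI = (87.6 + 83.6) / 2
AKI = 171.2 / 2 = 85.60


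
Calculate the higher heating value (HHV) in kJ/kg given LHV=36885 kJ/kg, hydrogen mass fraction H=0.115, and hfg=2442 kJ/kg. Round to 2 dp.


HHV = LHV + hfg * 9 * H
Water addition = 2442 * 9 * 0.115 = 2527.470 kJ/kg
HHV = 36885 + 2527.470 = 39412.47 kJ/kg


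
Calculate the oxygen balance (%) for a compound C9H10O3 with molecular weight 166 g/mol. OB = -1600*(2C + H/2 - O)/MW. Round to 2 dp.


OB = -1600 * (2C + H/2 - O) / MW
Inner = 2*9 + 10/2 - 3 = 20.00
OB = -1600 * 20.00 / 166 = -192.77%


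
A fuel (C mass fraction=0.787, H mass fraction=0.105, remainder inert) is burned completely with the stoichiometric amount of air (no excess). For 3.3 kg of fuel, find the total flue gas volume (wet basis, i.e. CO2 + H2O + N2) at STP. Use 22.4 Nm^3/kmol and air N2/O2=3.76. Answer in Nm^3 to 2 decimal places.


Per kg fuel: CO2 = (C/12 kmol)*22.4 = (0.787/12)*22.4 = 1.46907 Nm^3
Per kg fuel: H2O = (H/2 kmol)*22.4 = (0.105/2)*22.4 = 1.17600 Nm^3
O2 needed per kg fuel = C/12 + H/4 = 0.787/12 + 0.105/4 = 0.09183333 kmol
Per kg fuel: N2 = O2*3.76*22.4 = 0.09183333*3.76*22.4 = 7.73457 Nm^3
Total per kg = 1.46907 + 1.17600 + 7.73457 = 10.37964 Nm^3
Total = 10.37964 * 3.3 = 34.25 Nm^3


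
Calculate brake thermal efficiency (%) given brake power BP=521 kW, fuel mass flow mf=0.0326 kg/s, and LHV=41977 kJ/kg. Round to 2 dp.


eta_BTE = (BP / (mf * LHV)) * 100
Denominator = 0.0326 * 41977 = 1368.4502 kW
eta_BTE = (521 / 1368.4502) * 100 = 38.07%


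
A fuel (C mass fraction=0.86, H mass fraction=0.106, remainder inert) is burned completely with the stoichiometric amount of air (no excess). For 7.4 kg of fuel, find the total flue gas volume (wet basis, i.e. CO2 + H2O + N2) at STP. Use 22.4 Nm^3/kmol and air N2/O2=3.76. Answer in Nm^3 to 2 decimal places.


Per kg fuel: CO2 = (C/12 kmol)*22.4 = (0.86/12)*22.4 = 1.60533 Nm^3
Per kg fuel: H2O = (H/2 kmol)*22.4 = (0.106/2)*22.4 = 1.18720 Nm^3
O2 needed per kg fuel = C/12 + H/4 = 0.86/12 + 0.106/4 = 0.09816667 kmol
Per kg fuel: N2 = O2*3.76*22.4 = 0.09816667*3.76*22.4 = 8.26799 Nm^3
Total per kg = 1.60533 + 1.18720 + 8.26799 = 11.06052 Nm^3
Total = 11.06052 * 7.4 = 81.85 Nm^3


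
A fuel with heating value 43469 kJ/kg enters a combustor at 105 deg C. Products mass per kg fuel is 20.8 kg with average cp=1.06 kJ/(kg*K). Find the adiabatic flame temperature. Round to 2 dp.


T_ad = T_in + Hc / (m_p * cp)
Denominator = 20.8 * 1.06 = 22.0480
Temperature rise = 43469 / 22.0480 = 1971.56 K
T_ad = 105 + 1971.56 = 2076.56 deg C


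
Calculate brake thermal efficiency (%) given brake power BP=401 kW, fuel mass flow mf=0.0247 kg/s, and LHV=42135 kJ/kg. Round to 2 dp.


eta_BTE = (BP / (mf * LHV)) * 100
Denominator = 0.0247 * 42135 = 1040.7345 kW
eta_BTE = (401 / 1040.7345) * 100 = 38.53%


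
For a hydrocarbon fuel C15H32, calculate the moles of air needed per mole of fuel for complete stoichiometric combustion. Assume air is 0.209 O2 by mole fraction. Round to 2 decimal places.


Balanced combustion: C15H32 + 23 O2 -> 15 CO2 + 16 H2O
O2 needed = C + H/4 = 15 + 32/4 = 23.00 moles
Air moles = O2 / 0.209 = 23.00 / 0.209 = 110.05 moles air


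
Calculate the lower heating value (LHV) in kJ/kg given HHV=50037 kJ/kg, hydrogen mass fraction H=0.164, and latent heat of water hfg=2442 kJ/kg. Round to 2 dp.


LHV = HHV - hfg * 9 * H
Water correction = 2442 * 9 * 0.164 = 3604.392 kJ/kg
LHV = 50037 - 3604.392 = 46432.61 kJ/kg


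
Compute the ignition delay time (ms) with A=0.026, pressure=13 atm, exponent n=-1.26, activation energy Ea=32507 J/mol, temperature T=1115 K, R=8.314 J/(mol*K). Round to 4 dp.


tau = A * P^n * exp(Ea/(R*T))
P^n = 13^(-1.26) = 0.03948493
Ea/(R*T) = 32507/(8.314*1115) = 3.506647
exp(Ea/(R*T)) = 33.336291
tau = 0.026 * 0.03948493 * 33.336291 = 0.0342 ms


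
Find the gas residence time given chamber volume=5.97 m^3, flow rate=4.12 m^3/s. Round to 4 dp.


tau = V / Q_flow
tau = 5.97 / 4.12 = 1.4490 s


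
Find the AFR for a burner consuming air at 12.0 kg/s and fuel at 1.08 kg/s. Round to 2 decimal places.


AFR = m_air / m_fuel
AFR = 12.0 / 1.08 = 11.11


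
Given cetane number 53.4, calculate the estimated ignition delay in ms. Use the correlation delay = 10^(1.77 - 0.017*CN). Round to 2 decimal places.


delay = 10^(1.77 - 0.017*CN)
Exponent = 1.77 - 0.017*53.4 = 0.8622
delay = 10^0.8622 = 7.28 ms


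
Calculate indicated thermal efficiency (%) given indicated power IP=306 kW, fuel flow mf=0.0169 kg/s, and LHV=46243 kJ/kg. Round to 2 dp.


eta_ith = (IP / (mf * LHV)) * 100
Denominator = 0.0169 * 46243 = 781.5067 kW
eta_ith = (306 / 781.5067) * 100 = 39.16%


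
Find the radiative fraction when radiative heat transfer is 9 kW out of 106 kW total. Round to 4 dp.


f_rad = Q_rad / Q_total
f_rad = 9 / 106 = 0.0849


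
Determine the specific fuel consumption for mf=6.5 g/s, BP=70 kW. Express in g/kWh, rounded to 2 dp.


SFC = (mf / BP) * 3600
Rate = 6.5 / 70 = 0.092857 g/(s*kW)
SFC = 0.092857 * 3600 = 334.29 g/kWh


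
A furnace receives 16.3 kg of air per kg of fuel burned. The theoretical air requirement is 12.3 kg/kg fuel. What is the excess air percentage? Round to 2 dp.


Excess air = actual - stoichiometric = 16.3 - 12.3 = 4.00 kg/kg fuel
Excess air % = (excess / stoich) * 100 = (4.00 / 12.3) * 100 = 32.52%


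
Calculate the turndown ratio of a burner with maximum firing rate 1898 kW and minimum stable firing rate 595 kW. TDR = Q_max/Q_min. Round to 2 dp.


TDR = Q_max / Q_min
TDR = 1898 / 595 = 3.19


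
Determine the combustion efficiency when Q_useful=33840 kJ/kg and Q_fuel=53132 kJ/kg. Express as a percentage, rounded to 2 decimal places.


Efficiency = (Q_useful / Q_fuel) * 100
Efficiency = (33840 / 53132) * 100
Efficiency = 0.6369 * 100 = 63.69%


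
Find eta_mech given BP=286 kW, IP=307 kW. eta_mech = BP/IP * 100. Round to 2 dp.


eta_mech = (BP / IP) * 100
Ratio = 286 / 307 = 0.9316
eta_mech = 0.9316 * 100 = 93.16%


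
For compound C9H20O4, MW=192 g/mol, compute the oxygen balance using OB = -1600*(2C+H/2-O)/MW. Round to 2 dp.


OB = -1600 * (2C + H/2 - O) / MW
Inner = 2*9 + 20/2 - 4 = 24.00
OB = -1600 * 24.00 / 192 = -200.00%


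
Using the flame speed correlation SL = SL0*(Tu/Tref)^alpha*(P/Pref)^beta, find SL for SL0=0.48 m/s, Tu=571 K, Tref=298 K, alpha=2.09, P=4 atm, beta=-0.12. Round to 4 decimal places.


SL = SL0 * (Tu/Tref)^alpha * (P/Pref)^beta
T ratio = 571/298 = 1.91610738
(T ratio)^alpha = 1.91610738^2.09 = 3.892759
(P/Pref)^beta = 4^(-0.12) = 0.846745
SL = 0.48 * 3.892759 * 0.846745 = 1.5822 m/s


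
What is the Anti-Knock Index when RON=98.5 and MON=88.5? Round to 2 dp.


AKI = (RON + MON) / 2
AKI = (98.5 + 88.5) / 2
AKI = 187.0 / 2 = 93.50


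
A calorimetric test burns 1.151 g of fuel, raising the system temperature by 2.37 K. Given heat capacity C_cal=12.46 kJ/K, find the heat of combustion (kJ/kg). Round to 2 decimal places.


Hc = C_cal * delta_T / m_fuel
Q_released = 12.46 * 2.37 = 29.5302 kJ
m_fuel = 1.151 g = 1.151/1000 kg = 0.001151 kg
Hc = 29.5302 / 0.001151 = 25656.13 kJ/kg


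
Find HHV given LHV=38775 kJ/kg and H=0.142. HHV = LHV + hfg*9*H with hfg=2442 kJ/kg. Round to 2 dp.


HHV = LHV + hfg * 9 * H
Water addition = 2442 * 9 * 0.142 = 3120.876 kJ/kg
HHV = 38775 + 3120.876 = 41895.88 kJ/kg


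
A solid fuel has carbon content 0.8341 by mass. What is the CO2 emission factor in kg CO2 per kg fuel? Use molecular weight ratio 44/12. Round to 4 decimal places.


EF = C_frac * (M_CO2 / M_C)
EF = 0.8341 * (44/12)
EF = 0.8341 * 3.666667 = 3.0584 kg_CO2/kg_fuel


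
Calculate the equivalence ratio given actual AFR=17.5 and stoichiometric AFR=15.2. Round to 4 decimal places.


phi = AFR_stoich / AFR_actual
phi = 15.2 / 17.5 = 0.8686


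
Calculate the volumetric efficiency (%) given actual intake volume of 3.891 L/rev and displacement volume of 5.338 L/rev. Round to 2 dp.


eta_v = (V_actual / V_disp) * 100
Ratio = 3.891 / 5.338 = 0.7289
eta_v = 0.7289 * 100 = 72.89%


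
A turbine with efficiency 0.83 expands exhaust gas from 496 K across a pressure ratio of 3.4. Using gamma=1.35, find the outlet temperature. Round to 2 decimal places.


T_out = T_in * (1 - eta * (1 - PR^(-(gamma-1)/gamma)))
Exponent = -(1.35-1)/1.35 = -0.25925926
PR^exp = 3.4^(-0.25925926) = 0.72813041
Factor = 1 - 0.83*(1 - 0.72813041) = 0.77434824
T_out = 496 * 0.77434824 = 384.08 K


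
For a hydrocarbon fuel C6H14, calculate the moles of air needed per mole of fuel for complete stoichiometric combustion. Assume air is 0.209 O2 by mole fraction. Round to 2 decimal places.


Balanced combustion: C6H14 + 9.5 O2 -> 6 CO2 + 7 H2O
O2 needed = C + H/4 = 6 + 14/4 = 9.50 moles
Air moles = O2 / 0.209 = 9.50 / 0.209 = 45.45 moles air


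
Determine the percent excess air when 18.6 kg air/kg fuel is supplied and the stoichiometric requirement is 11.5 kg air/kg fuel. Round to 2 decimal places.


Excess air = actual - stoichiometric = 18.6 - 11.5 = 7.10 kg/kg fuel
Excess air % = (excess / stoich) * 100 = (7.10 / 11.5) * 100 = 61.74%


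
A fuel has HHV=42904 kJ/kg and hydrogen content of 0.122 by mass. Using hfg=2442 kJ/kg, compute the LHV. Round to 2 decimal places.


LHV = HHV - hfg * 9 * H
Water correction = 2442 * 9 * 0.122 = 2681.316 kJ/kg
LHV = 42904 - 2681.316 = 40222.68 kJ/kg


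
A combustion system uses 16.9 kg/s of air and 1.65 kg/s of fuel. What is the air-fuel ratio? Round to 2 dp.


AFR = m_air / m_fuel
AFR = 16.9 / 1.65 = 10.24


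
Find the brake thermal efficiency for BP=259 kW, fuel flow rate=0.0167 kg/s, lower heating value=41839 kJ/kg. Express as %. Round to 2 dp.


eta_BTE = (BP / (mf * LHV)) * 100
Denominator = 0.0167 * 41839 = 698.7113 kW
eta_BTE = (259 / 698.7113) * 100 = 37.07%


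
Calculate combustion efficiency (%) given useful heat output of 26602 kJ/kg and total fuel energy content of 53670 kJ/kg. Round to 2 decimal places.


Efficiency = (Q_useful / Q_fuel) * 100
Efficiency = (26602 / 53670) * 100
Efficiency = 0.4957 * 100 = 49.57%


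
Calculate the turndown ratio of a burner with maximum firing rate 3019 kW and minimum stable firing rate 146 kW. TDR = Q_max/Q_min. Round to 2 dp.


TDR = Q_max / Q_min
TDR = 3019 / 146 = 20.68


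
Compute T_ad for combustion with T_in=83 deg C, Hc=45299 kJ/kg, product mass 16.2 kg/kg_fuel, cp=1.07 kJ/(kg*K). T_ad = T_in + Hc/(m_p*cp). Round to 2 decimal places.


T_ad = T_in + Hc / (m_p * cp)
Denominator = 16.2 * 1.07 = 17.3340
Temperature rise = 45299 / 17.3340 = 2613.30 K
T_ad = 83 + 2613.30 = 2696.30 deg C


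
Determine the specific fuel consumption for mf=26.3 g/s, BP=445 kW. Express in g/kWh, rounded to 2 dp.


SFC = (mf / BP) * 3600
Rate = 26.3 / 445 = 0.059101 g/(s*kW)
SFC = 0.059101 * 3600 = 212.76 g/kWh


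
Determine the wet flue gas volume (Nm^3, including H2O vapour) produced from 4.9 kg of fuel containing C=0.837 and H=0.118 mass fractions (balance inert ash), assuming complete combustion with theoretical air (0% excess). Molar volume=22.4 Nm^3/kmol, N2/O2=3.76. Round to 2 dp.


Per kg fuel: CO2 = (C/12 kmol)*22.4 = (0.837/12)*22.4 = 1.56240 Nm^3
Per kg fuel: H2O = (H/2 kmol)*22.4 = (0.118/2)*22.4 = 1.32160 Nm^3
O2 needed per kg fuel = C/12 + H/4 = 0.837/12 + 0.118/4 = 0.09925000 kmol
Per kg fuel: N2 = O2*3.76*22.4 = 0.09925000*3.76*22.4 = 8.35923 Nm^3
Total per kg = 1.56240 + 1.32160 + 8.35923 = 11.24323 Nm^3
Total = 11.24323 * 4.9 = 55.09 Nm^3


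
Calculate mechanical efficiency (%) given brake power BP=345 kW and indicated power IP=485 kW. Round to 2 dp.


eta_mech = (BP / IP) * 100
Ratio = 345 / 485 = 0.7113
eta_mech = 0.7113 * 100 = 71.13%


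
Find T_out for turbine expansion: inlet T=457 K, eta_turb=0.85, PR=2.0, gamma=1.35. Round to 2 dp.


T_out = T_in * (1 - eta * (1 - PR^(-(gamma-1)/gamma)))
Exponent = -(1.35-1)/1.35 = -0.25925926
PR^exp = 2.0^(-0.25925926) = 0.83551680
Factor = 1 - 0.85*(1 - 0.83551680) = 0.86018928
T_out = 457 * 0.86018928 = 393.11 K


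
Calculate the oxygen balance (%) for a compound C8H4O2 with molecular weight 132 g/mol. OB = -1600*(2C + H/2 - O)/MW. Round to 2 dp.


OB = -1600 * (2C + H/2 - O) / MW
Inner = 2*8 + 4/2 - 2 = 16.00
OB = -1600 * 16.00 / 132 = -193.94%


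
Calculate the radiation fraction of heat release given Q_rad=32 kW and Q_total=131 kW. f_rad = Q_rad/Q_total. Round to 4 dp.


f_rad = Q_rad / Q_total
f_rad = 32 / 131 = 0.2443


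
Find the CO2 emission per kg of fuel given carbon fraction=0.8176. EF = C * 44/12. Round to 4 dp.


EF = C_frac * (M_CO2 / M_C)
EF = 0.8176 * (44/12)
EF = 0.8176 * 3.666667 = 2.9979 kg_CO2/kg_fuel


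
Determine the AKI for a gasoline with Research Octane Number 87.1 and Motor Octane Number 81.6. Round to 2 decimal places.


AKI = (RON + MON) / 2
AKI = (87.1 + 81.6) / 2
AKI = 168.7 / 2 = 84.35


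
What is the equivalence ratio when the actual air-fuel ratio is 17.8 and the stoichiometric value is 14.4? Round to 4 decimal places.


phi = AFR_stoich / AFR_actual
phi = 14.4 / 17.8 = 0.8090


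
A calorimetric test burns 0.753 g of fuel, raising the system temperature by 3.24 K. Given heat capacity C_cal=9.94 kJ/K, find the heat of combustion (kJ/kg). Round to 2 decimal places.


Hc = C_cal * delta_T / m_fuel
Q_released = 9.94 * 3.24 = 32.2056 kJ
m_fuel = 0.753 g = 0.753/1000 kg = 0.000753 kg
Hc = 32.2056 / 0.000753 = 42769.72 kJ/kg


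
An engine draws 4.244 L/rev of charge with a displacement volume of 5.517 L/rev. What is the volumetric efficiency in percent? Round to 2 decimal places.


eta_v = (V_actual / V_disp) * 100
Ratio = 4.244 / 5.517 = 0.7693
eta_v = 0.7693 * 100 = 76.93%


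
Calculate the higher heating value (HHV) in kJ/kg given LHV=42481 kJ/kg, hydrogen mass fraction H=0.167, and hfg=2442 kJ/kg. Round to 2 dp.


HHV = LHV + hfg * 9 * H
Water addition = 2442 * 9 * 0.167 = 3670.326 kJ/kg
HHV = 42481 + 3670.326 = 46151.33 kJ/kg


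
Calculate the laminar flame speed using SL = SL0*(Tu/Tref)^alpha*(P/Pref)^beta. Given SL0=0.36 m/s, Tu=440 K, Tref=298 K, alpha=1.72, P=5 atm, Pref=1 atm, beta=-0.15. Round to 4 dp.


SL = SL0 * (Tu/Tref)^alpha * (P/Pref)^beta
T ratio = 440/298 = 1.47651007
(T ratio)^alpha = 1.47651007^1.72 = 1.954729
(P/Pref)^beta = 5^(-0.15) = 0.785515
SL = 0.36 * 1.954729 * 0.785515 = 0.5528 m/s


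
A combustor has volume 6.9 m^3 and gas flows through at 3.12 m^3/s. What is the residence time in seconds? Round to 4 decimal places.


tau = V / Q_flow
tau = 6.9 / 3.12 = 2.2115 s


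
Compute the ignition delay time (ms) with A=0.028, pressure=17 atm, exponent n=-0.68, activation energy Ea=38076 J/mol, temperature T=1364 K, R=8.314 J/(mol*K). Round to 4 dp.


tau = A * P^n * exp(Ea/(R*T))
P^n = 17^(-0.68) = 0.14564472
Ea/(R*T) = 38076/(8.314*1364) = 3.357584
exp(Ea/(R*T)) = 28.719729
tau = 0.028 * 0.14564472 * 28.719729 = 0.1171 ms


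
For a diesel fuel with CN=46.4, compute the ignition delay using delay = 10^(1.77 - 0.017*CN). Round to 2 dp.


delay = 10^(1.77 - 0.017*CN)
Exponent = 1.77 - 0.017*46.4 = 0.9812
delay = 10^0.9812 = 9.58 ms


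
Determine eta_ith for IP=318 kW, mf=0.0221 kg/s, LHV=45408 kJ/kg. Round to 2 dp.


eta_ith = (IP / (mf * LHV)) * 100
Denominator = 0.0221 * 45408 = 1003.5168 kW
eta_ith = (318 / 1003.5168) * 100 = 31.69%


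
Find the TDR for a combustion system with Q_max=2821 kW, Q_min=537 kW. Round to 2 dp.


TDR = Q_max / Q_min
TDR = 2821 / 537 = 5.25


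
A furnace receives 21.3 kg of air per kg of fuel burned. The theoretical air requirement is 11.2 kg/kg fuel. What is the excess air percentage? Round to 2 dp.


Excess air = actual - stoichiometric = 21.3 - 11.2 = 10.10 kg/kg fuel
Excess air % = (excess / stoich) * 100 = (10.10 / 11.2) * 100 = 90.18%


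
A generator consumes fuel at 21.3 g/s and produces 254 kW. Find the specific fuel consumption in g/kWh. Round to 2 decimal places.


SFC = (mf / BP) * 3600
Rate = 21.3 / 254 = 0.083858 g/(s*kW)
SFC = 0.083858 * 3600 = 301.89 g/kWh


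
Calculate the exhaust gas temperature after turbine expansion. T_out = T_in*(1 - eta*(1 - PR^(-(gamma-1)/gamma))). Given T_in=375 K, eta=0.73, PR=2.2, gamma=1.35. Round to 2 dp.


T_out = T_in * (1 - eta * (1 - PR^(-(gamma-1)/gamma)))
Exponent = -(1.35-1)/1.35 = -0.25925926
PR^exp = 2.2^(-0.25925926) = 0.81512413
Factor = 1 - 0.73*(1 - 0.81512413) = 0.86504061
T_out = 375 * 0.86504061 = 324.39 K


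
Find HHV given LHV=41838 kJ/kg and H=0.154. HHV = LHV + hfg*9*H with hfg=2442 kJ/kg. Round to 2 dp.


HHV = LHV + hfg * 9 * H
Water addition = 2442 * 9 * 0.154 = 3384.612 kJ/kg
HHV = 41838 + 3384.612 = 45222.61 kJ/kg


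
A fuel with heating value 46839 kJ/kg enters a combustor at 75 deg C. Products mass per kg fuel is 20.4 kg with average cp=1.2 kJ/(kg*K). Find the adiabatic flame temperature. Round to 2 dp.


T_ad = T_in + Hc / (m_p * cp)
Denominator = 20.4 * 1.2 = 24.4800
Temperature rise = 46839 / 24.4800 = 1913.36 K
T_ad = 75 + 1913.36 = 1988.36 deg C


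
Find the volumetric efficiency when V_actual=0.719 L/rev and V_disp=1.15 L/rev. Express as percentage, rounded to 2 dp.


eta_v = (V_actual / V_disp) * 100
Ratio = 0.719 / 1.15 = 0.6252
eta_v = 0.6252 * 100 = 62.52%


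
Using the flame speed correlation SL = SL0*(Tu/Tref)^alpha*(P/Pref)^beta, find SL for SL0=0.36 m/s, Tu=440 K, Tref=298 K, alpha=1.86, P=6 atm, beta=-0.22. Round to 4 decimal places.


SL = SL0 * (Tu/Tref)^alpha * (P/Pref)^beta
T ratio = 440/298 = 1.47651007
(T ratio)^alpha = 1.47651007^1.86 = 2.064333
(P/Pref)^beta = 6^(-0.22) = 0.674228
SL = 0.36 * 2.064333 * 0.674228 = 0.5011 m/s


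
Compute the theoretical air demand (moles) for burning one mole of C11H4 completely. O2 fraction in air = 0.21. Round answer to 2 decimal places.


Balanced combustion: C11H4 + 12 O2 -> 11 CO2 + 2 H2O
O2 needed = C + H/4 = 11 + 4/4 = 12.00 moles
Air moles = O2 / 0.21 = 12.00 / 0.21 = 57.14 moles air


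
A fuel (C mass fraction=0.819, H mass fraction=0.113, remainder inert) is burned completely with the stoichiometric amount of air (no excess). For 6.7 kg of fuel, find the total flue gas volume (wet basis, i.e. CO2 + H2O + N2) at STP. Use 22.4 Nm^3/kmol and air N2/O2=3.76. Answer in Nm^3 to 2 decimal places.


Per kg fuel: CO2 = (C/12 kmol)*22.4 = (0.819/12)*22.4 = 1.52880 Nm^3
Per kg fuel: H2O = (H/2 kmol)*22.4 = (0.113/2)*22.4 = 1.26560 Nm^3
O2 needed per kg fuel = C/12 + H/4 = 0.819/12 + 0.113/4 = 0.09650000 kmol
Per kg fuel: N2 = O2*3.76*22.4 = 0.09650000*3.76*22.4 = 8.12762 Nm^3
Total per kg = 1.52880 + 1.26560 + 8.12762 = 10.92202 Nm^3
Total = 10.92202 * 6.7 = 73.18 Nm^3


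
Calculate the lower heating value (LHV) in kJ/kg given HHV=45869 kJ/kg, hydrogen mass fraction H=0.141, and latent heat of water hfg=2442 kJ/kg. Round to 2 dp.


LHV = HHV - hfg * 9 * H
Water correction = 2442 * 9 * 0.141 = 3098.898 kJ/kg
LHV = 45869 - 3098.898 = 42770.10 kJ/kg


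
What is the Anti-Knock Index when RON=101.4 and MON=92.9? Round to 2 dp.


AKI = (RON + MON) / 2
AKI = (101.4 + 92.9) / 2
AKI = 194.3 / 2 = 97.15


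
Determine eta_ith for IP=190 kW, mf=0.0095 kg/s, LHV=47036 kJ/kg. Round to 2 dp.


eta_ith = (IP / (mf * LHV)) * 100
Denominator = 0.0095 * 47036 = 446.8420 kW
eta_ith = (190 / 446.8420) * 100 = 42.52%


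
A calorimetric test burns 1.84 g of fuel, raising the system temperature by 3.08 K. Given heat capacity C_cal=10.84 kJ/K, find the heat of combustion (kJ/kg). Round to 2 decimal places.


Hc = C_cal * delta_T / m_fuel
Q_released = 10.84 * 3.08 = 33.3872 kJ
m_fuel = 1.84 g = 1.84/1000 kg = 0.001840 kg
Hc = 33.3872 / 0.001840 = 18145.22 kJ/kg


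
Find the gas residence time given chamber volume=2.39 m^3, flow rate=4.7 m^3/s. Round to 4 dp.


tau = V / Q_flow
tau = 2.39 / 4.7 = 0.5085 s


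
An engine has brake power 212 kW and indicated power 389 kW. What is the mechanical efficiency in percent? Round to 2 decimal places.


eta_mech = (BP / IP) * 100
Ratio = 212 / 389 = 0.5450
eta_mech = 0.5450 * 100 = 54.50%


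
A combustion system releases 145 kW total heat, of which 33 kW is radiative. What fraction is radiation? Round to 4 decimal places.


f_rad = Q_rad / Q_total
f_rad = 33 / 145 = 0.2276


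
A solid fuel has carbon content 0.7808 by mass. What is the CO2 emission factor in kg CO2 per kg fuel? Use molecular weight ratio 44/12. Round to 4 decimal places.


EF = C_frac * (M_CO2 / M_C)
EF = 0.7808 * (44/12)
EF = 0.7808 * 3.666667 = 2.8629 kg_CO2/kg_fuel


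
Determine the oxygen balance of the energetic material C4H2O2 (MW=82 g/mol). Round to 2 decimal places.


OB = -1600 * (2C + H/2 - O) / MW
Inner = 2*4 + 2/2 - 2 = 7.00
OB = -1600 * 7.00 / 82 = -136.59%


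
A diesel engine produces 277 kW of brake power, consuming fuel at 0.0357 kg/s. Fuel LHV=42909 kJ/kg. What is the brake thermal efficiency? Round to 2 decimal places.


eta_BTE = (BP / (mf * LHV)) * 100
Denominator = 0.0357 * 42909 = 1531.8513 kW
eta_BTE = (277 / 1531.8513) * 100 = 18.08%


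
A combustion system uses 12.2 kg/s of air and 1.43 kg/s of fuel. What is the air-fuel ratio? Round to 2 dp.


AFR = m_air / m_fuel
AFR = 12.2 / 1.43 = 8.53


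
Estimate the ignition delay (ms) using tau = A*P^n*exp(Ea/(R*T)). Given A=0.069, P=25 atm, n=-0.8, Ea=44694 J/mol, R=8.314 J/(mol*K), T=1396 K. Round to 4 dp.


tau = A * P^n * exp(Ea/(R*T))
P^n = 25^(-0.8) = 0.07614616
Ea/(R*T) = 44694/(8.314*1396) = 3.850825
exp(Ea/(R*T)) = 47.031850
tau = 0.069 * 0.07614616 * 47.031850 = 0.2471 ms


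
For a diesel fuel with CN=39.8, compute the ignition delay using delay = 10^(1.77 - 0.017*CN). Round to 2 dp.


delay = 10^(1.77 - 0.017*CN)
Exponent = 1.77 - 0.017*39.8 = 1.0934
delay = 10^1.0934 = 12.40 ms


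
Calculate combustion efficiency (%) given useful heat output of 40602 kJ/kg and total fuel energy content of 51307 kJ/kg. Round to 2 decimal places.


Efficiency = (Q_useful / Q_fuel) * 100
Efficiency = (40602 / 51307) * 100
Efficiency = 0.7914 * 100 = 79.14%


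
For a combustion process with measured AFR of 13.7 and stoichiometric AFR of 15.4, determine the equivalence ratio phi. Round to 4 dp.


phi = AFR_stoich / AFR_actual
phi = 15.4 / 13.7 = 1.1241


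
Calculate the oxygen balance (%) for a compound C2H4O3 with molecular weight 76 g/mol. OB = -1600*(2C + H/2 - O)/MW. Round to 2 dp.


OB = -1600 * (2C + H/2 - O) / MW
Inner = 2*2 + 4/2 - 3 = 3.00
OB = -1600 * 3.00 / 76 = -63.16%


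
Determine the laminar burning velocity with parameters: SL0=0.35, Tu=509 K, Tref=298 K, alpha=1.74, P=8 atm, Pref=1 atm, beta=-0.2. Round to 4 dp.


SL = SL0 * (Tu/Tref)^alpha * (P/Pref)^beta
T ratio = 509/298 = 1.70805369
(T ratio)^alpha = 1.70805369^1.74 = 2.538357
(P/Pref)^beta = 8^(-0.2) = 0.659754
SL = 0.35 * 2.538357 * 0.659754 = 0.5861 m/s


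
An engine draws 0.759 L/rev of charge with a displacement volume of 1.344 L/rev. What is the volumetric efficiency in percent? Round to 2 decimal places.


eta_v = (V_actual / V_disp) * 100
Ratio = 0.759 / 1.344 = 0.5647
eta_v = 0.5647 * 100 = 56.47%


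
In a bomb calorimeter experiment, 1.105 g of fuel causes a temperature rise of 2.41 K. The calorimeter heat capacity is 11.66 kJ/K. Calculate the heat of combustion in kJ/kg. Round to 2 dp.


Hc = C_cal * delta_T / m_fuel
Q_released = 11.66 * 2.41 = 28.1006 kJ
m_fuel = 1.105 g = 1.105/1000 kg = 0.001105 kg
Hc = 28.1006 / 0.001105 = 25430.41 kJ/kg


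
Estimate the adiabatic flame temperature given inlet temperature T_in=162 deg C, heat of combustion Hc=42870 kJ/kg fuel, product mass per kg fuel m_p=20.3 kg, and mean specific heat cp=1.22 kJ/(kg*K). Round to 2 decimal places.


T_ad = T_in + Hc / (m_p * cp)
Denominator = 20.3 * 1.22 = 24.7660
Temperature rise = 42870 / 24.7660 = 1731.00 K
T_ad = 162 + 1731.00 = 1893.00 deg C


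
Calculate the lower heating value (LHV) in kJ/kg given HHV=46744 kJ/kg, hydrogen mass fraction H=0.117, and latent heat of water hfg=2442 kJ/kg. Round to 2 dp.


LHV = HHV - hfg * 9 * H
Water correction = 2442 * 9 * 0.117 = 2571.426 kJ/kg
LHV = 46744 - 2571.426 = 44172.57 kJ/kg


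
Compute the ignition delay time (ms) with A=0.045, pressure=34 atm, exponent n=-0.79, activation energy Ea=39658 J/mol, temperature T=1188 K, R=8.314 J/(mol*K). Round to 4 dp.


tau = A * P^n * exp(Ea/(R*T))
P^n = 34^(-0.79) = 0.06167819
Ea/(R*T) = 39658/(8.314*1188) = 4.015174
exp(Ea/(R*T)) = 55.432928
tau = 0.045 * 0.06167819 * 55.432928 = 0.1539 ms


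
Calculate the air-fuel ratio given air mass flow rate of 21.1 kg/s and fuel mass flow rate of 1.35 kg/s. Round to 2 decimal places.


AFR = m_air / m_fuel
AFR = 21.1 / 1.35 = 15.63


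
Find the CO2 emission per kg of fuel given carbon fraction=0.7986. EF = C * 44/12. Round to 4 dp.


EF = C_frac * (M_CO2 / M_C)
EF = 0.7986 * (44/12)
EF = 0.7986 * 3.666667 = 2.9282 kg_CO2/kg_fuel


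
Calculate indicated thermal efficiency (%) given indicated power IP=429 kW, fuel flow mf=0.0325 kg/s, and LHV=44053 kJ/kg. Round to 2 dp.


eta_ith = (IP / (mf * LHV)) * 100
Denominator = 0.0325 * 44053 = 1431.7225 kW
eta_ith = (429 / 1431.7225) * 100 = 29.96%


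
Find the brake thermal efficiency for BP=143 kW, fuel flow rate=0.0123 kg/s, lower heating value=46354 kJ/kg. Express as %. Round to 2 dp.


eta_BTE = (BP / (mf * LHV)) * 100
Denominator = 0.0123 * 46354 = 570.1542 kW
eta_BTE = (143 / 570.1542) * 100 = 25.08%


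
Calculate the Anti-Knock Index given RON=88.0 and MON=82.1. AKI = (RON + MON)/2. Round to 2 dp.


AKI = (RON + MON) / 2
AKI = (88.0 + 82.1) / 2
AKI = 170.1 / 2 = 85.05


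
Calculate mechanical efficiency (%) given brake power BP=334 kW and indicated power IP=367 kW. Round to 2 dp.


eta_mech = (BP / IP) * 100
Ratio = 334 / 367 = 0.9101
eta_mech = 0.9101 * 100 = 91.01%


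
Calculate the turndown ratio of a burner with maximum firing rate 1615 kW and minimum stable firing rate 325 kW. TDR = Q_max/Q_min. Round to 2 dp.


TDR = Q_max / Q_min
TDR = 1615 / 325 = 4.97


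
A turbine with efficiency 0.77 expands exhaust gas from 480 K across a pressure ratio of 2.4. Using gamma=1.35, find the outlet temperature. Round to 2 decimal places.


T_out = T_in * (1 - eta * (1 - PR^(-(gamma-1)/gamma)))
Exponent = -(1.35-1)/1.35 = -0.25925926
PR^exp = 2.4^(-0.25925926) = 0.79694200
Factor = 1 - 0.77*(1 - 0.79694200) = 0.84364534
T_out = 480 * 0.84364534 = 404.95 K
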